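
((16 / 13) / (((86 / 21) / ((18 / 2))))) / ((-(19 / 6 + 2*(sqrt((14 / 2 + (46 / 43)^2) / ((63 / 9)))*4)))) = -0.23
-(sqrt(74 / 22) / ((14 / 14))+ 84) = -84 - sqrt(407) / 11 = -85.83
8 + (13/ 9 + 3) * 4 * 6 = 344/ 3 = 114.67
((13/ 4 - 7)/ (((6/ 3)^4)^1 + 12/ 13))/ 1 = -39/ 176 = -0.22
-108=-108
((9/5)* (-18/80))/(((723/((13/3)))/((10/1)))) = -117/4820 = -0.02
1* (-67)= -67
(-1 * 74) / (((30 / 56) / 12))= -8288 / 5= -1657.60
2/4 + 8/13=1.12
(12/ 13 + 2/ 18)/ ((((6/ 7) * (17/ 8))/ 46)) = 26.12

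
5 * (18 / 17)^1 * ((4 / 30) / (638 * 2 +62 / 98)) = 0.00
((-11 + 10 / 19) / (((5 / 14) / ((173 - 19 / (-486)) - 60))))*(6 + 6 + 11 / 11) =-994854133 / 23085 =-43095.26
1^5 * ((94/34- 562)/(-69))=8.10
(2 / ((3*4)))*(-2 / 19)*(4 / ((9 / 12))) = -0.09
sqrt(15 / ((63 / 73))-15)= 5* sqrt(42) / 21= 1.54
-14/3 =-4.67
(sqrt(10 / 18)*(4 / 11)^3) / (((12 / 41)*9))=656*sqrt(5) / 107811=0.01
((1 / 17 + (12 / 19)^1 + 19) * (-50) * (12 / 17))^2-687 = 14541142207353 / 30151081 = 482275.98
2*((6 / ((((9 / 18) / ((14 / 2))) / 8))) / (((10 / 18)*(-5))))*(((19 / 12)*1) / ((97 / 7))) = -134064 / 2425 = -55.28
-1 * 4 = -4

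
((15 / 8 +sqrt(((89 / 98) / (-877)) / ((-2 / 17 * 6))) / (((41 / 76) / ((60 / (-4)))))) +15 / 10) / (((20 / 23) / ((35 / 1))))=4347 / 32 - 2185 * sqrt(7961406) / 143828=92.98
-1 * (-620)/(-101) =-620/101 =-6.14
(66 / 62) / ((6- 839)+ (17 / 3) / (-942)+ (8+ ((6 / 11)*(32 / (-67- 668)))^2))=-677335185450 / 524938237503749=-0.00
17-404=-387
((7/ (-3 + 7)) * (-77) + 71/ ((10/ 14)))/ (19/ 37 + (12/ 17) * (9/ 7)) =-3112921/ 125140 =-24.88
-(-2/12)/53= 1/318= 0.00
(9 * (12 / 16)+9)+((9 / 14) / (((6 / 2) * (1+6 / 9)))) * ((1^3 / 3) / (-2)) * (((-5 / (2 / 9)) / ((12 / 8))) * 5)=17.36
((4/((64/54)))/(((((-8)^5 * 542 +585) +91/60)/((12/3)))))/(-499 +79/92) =74520/48834473565101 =0.00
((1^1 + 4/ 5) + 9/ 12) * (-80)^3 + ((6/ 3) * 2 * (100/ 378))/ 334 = -1305600.00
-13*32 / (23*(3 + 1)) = -104 / 23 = -4.52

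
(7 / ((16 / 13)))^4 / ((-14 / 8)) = -9796423 / 16384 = -597.93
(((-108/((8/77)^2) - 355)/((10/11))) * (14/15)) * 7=-89346257/1200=-74455.21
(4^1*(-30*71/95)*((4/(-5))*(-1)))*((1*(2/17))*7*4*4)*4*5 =-6107136/323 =-18907.54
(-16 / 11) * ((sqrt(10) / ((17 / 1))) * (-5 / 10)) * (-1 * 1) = -8 * sqrt(10) / 187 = -0.14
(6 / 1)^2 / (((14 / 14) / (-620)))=-22320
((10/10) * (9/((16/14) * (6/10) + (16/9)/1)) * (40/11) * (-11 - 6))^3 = -13993165376859375/1214767763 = -11519210.34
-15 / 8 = -1.88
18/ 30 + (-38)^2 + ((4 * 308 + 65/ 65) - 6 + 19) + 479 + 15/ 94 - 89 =1447957/ 470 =3080.76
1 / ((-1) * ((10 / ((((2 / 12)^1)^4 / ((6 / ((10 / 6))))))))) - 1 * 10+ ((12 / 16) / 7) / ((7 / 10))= -22511569 / 2286144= -9.85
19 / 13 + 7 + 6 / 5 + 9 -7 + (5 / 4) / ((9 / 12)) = 13.33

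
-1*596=-596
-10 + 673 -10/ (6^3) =71599/ 108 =662.95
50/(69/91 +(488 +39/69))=52325/512077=0.10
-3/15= -1/5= -0.20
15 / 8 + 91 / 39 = 101 / 24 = 4.21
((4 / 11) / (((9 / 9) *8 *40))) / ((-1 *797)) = -1 / 701360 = -0.00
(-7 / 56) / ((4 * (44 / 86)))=-43 / 704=-0.06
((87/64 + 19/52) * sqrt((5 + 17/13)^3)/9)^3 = 8350089492647875 * sqrt(1066)/9743035524857856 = 27.98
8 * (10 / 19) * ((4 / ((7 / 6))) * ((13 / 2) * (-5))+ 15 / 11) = -678000 / 1463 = -463.43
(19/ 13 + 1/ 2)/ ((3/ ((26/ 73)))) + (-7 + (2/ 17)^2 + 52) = 954570/ 21097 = 45.25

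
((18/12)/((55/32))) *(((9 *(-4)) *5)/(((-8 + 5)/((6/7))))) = 3456/77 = 44.88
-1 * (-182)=182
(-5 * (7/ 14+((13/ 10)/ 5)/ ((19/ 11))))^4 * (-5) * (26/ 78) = -3038873787/ 16290125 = -186.55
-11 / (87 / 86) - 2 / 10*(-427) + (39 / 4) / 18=87079 / 1160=75.07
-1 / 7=-0.14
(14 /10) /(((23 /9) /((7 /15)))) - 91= -52178 /575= -90.74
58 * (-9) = -522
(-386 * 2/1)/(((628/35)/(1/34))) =-6755/5338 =-1.27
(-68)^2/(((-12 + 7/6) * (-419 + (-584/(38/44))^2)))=-10015584/10719789925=-0.00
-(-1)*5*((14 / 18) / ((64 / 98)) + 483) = 697235 / 288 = 2420.95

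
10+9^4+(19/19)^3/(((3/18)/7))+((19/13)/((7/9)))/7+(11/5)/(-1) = 21056253/3185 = 6611.07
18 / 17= 1.06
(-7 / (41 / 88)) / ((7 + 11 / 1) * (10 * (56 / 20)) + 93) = -616 / 24477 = -0.03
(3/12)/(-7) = -1/28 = -0.04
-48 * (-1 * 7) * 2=672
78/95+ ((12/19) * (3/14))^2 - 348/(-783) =1021922/796005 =1.28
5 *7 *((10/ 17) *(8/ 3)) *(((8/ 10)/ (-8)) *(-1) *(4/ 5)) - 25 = -1051/ 51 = -20.61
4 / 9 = 0.44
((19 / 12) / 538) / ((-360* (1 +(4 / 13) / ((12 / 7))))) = -247 / 35637120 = -0.00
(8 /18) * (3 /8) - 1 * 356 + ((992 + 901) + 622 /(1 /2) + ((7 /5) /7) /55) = 4588931 /1650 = 2781.17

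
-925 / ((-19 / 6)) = 5550 / 19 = 292.11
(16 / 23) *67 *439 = 470608 / 23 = 20461.22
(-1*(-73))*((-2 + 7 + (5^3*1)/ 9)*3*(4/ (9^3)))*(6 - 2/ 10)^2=8349448/ 10935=763.55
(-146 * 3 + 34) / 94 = -202 / 47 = -4.30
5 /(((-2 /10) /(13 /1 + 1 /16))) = -5225 /16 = -326.56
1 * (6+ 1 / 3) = 19 / 3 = 6.33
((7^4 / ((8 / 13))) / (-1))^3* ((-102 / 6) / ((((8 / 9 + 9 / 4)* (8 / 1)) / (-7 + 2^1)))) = -23263120605156705 / 115712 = -201043285097.11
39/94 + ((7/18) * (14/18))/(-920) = 2903977/7004880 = 0.41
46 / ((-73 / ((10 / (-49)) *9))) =4140 / 3577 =1.16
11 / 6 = 1.83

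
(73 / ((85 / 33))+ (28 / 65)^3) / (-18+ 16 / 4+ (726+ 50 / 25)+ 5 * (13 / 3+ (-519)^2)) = 0.00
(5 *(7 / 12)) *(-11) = -385 / 12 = -32.08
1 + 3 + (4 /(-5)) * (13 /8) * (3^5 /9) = -311 /10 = -31.10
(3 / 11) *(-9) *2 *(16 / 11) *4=-3456 / 121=-28.56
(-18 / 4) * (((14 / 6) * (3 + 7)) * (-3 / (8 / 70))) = 11025 / 4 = 2756.25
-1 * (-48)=48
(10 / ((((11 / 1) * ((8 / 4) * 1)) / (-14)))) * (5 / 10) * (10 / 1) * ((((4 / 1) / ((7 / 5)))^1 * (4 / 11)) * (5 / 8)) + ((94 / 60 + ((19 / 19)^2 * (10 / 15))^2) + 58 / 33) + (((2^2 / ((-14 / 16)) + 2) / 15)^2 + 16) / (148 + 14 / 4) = -4523553983 / 269473050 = -16.79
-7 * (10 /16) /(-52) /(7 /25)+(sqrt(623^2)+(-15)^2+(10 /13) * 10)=356093 /416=855.99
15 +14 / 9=16.56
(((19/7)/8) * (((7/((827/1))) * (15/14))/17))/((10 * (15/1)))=19/15746080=0.00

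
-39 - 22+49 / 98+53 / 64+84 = 1557 / 64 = 24.33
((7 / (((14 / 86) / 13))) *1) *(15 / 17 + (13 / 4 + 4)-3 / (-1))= 423163 / 68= 6222.99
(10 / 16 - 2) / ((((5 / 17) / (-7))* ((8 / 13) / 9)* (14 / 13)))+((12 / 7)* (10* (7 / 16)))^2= 320427 / 640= 500.67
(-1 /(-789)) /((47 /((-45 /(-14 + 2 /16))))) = 40 /457357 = 0.00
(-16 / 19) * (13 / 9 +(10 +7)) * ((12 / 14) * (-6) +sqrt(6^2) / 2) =13280 / 399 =33.28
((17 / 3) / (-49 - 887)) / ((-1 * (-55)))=-17 / 154440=-0.00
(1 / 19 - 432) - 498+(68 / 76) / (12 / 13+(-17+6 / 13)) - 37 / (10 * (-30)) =-1075965691 / 1157100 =-929.88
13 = 13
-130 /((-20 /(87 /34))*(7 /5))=11.88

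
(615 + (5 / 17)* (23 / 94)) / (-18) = -982885 / 28764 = -34.17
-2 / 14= -1 / 7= -0.14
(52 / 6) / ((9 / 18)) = 52 / 3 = 17.33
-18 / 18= -1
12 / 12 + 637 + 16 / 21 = 13414 / 21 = 638.76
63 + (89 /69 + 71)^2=25180087 /4761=5288.82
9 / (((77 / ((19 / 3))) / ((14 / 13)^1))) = 0.80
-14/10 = -7/5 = -1.40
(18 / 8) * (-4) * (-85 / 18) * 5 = 425 / 2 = 212.50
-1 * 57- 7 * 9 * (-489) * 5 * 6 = 924153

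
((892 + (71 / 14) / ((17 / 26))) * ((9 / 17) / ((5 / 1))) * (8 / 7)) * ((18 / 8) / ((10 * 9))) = 963639 / 354025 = 2.72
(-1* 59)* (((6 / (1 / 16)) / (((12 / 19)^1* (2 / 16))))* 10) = -717440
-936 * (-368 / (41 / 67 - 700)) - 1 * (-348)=-6771084 / 46859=-144.50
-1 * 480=-480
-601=-601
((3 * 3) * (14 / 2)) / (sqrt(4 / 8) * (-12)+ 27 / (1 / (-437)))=-11799 / 2209783+ 6 * sqrt(2) / 2209783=-0.01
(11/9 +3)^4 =2085136/6561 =317.81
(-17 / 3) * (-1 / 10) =17 / 30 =0.57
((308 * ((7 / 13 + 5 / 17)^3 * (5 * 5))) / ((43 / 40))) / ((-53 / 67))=-128552044544000 / 24599209219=-5225.86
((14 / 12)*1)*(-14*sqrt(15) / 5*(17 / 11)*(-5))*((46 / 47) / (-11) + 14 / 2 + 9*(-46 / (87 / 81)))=-1575871899*sqrt(15) / 164923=-37007.12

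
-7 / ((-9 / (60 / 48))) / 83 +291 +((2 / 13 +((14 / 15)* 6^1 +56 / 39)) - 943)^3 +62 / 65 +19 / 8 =-819526961.95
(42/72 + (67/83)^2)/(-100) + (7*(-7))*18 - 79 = -7944496891/8266800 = -961.01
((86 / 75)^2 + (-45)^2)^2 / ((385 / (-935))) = -2208553006179497 / 221484375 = -9971597.35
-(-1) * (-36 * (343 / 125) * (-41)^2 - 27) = -20760363 / 125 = -166082.90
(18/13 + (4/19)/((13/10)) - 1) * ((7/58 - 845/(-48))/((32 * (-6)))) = -370095/7334912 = -0.05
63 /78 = 21 /26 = 0.81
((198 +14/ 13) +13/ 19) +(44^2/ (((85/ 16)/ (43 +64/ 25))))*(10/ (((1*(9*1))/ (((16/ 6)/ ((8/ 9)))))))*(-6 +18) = 4102208117/ 6175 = 664325.20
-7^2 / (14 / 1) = -7 / 2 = -3.50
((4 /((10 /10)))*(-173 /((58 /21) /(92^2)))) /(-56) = 1098204 /29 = 37869.10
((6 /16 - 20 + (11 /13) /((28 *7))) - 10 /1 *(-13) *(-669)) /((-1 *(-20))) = -443299107 /101920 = -4349.48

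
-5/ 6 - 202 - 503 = -4235/ 6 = -705.83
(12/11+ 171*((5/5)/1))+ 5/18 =34129/198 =172.37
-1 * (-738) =738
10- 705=-695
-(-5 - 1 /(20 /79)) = 179 /20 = 8.95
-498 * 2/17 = -996/17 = -58.59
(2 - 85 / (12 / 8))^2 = 2988.44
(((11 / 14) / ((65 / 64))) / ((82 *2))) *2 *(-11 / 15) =-1936 / 279825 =-0.01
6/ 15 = 2/ 5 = 0.40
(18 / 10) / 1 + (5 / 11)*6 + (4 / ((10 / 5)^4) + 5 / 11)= 1151 / 220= 5.23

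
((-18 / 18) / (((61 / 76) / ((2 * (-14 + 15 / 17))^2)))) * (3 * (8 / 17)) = -1210.65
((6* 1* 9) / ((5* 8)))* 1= 27 / 20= 1.35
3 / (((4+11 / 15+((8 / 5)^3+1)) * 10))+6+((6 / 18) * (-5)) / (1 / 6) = -29263 / 7372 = -3.97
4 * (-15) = -60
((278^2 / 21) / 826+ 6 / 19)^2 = 618167047696 / 27154755369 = 22.76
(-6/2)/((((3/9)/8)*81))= -8/9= -0.89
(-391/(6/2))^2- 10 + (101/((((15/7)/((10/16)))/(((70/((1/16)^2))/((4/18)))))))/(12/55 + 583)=6076959307/288693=21049.90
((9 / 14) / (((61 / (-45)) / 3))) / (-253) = 1215 / 216062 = 0.01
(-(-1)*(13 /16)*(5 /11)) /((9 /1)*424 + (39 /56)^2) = 12740 /131653467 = 0.00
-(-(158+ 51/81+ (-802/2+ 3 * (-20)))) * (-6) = 16328/9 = 1814.22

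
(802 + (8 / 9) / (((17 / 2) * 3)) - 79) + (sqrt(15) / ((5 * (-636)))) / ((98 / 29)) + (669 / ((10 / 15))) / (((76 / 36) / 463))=3851305745 / 17442 - 29 * sqrt(15) / 311640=220806.43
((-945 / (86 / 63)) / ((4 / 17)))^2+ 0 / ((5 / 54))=1024336289025 / 118336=8656167.94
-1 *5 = -5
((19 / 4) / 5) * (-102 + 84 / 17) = -3135 / 34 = -92.21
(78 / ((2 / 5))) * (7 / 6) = 455 / 2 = 227.50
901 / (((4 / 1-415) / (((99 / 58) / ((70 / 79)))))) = -2348907 / 556220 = -4.22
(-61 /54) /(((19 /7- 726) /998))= 1.56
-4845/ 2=-2422.50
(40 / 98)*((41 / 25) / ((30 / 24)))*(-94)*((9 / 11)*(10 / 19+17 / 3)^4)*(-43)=41171716163921312 / 15804679275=2605033.32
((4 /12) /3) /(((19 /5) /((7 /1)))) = 35 /171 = 0.20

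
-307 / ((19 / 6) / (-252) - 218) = 464184 / 329635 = 1.41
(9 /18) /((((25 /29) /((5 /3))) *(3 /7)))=203 /90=2.26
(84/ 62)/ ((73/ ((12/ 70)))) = 36/ 11315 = 0.00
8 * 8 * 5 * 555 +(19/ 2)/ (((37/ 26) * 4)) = 26285047/ 148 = 177601.67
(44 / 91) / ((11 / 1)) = 4 / 91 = 0.04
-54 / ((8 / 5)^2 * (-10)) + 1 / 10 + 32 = 10947 / 320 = 34.21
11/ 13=0.85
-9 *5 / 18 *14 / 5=-7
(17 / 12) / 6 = 17 / 72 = 0.24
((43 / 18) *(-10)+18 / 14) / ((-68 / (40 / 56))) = 1780 / 7497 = 0.24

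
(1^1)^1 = 1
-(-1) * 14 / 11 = 14 / 11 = 1.27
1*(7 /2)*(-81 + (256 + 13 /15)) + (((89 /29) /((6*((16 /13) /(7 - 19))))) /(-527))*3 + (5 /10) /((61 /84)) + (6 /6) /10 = 68952063673 /111871560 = 616.35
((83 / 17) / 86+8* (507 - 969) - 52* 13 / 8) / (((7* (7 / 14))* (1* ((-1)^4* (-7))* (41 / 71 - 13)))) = -21800976 / 1755131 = -12.42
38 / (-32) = -1.19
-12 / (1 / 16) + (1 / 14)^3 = -526847 / 2744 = -192.00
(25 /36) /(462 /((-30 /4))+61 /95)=-2375 /208476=-0.01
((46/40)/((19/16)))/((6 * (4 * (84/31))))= 713/47880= 0.01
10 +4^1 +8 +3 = 25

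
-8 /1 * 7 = -56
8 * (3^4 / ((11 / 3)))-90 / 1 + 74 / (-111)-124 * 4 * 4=-62632 / 33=-1897.94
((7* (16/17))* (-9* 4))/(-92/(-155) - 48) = 156240/31229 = 5.00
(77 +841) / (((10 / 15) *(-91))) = -1377 / 91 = -15.13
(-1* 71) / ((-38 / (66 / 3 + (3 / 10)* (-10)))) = 71 / 2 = 35.50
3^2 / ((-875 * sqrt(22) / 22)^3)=-198 * sqrt(22) / 669921875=-0.00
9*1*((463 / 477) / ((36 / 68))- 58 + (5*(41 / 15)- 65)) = -461497 / 477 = -967.50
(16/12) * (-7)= -9.33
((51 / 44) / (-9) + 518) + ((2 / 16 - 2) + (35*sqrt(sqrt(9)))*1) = 35*sqrt(3) + 136223 / 264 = 576.62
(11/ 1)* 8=88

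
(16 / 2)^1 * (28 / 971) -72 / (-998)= 0.30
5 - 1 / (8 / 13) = 3.38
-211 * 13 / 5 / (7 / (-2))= 5486 / 35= 156.74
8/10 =0.80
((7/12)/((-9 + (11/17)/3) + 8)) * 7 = -833/160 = -5.21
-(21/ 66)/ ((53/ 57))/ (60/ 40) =-133/ 583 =-0.23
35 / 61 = 0.57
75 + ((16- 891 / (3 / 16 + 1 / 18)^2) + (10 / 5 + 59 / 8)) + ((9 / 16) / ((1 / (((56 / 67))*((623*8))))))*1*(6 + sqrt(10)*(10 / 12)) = -605744911 / 656600 + 130830*sqrt(10) / 67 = 5252.39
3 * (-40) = -120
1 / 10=0.10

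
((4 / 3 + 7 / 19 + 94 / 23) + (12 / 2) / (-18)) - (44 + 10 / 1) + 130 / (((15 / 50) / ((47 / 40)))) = 1207751 / 2622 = 460.62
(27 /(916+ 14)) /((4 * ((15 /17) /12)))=153 /1550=0.10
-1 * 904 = -904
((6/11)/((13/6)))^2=1296/20449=0.06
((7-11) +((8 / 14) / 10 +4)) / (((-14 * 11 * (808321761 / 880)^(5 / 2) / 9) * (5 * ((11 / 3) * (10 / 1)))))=-512 * sqrt(55) / 168563289119944817101185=-0.00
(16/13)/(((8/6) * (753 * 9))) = 4/29367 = 0.00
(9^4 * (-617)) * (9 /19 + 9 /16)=-4194615.64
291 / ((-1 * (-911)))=291 / 911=0.32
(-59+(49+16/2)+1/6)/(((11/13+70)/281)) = -40183/5526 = -7.27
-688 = -688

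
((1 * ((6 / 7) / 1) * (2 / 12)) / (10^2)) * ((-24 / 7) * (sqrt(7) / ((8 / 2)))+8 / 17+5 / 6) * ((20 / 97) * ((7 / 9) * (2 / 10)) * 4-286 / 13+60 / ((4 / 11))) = 2374069 / 8904600-124951 * sqrt(7) / 712950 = -0.20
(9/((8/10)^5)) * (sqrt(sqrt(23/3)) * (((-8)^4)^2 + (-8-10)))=766767417.17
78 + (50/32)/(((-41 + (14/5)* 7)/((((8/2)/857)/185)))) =1058573231/13571452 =78.00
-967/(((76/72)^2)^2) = -101511792/130321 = -778.94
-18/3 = -6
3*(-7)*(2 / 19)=-42 / 19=-2.21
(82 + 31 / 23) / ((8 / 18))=17253 / 92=187.53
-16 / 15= -1.07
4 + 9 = 13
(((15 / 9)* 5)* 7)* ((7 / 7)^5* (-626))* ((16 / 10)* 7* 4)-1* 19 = -4907897 / 3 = -1635965.67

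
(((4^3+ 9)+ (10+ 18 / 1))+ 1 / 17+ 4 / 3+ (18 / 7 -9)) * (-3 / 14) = -34259 / 1666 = -20.56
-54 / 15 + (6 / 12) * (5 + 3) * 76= 1502 / 5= 300.40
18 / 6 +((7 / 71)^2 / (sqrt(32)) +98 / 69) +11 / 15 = 49*sqrt(2) / 40328 +1778 / 345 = 5.16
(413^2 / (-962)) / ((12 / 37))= -170569 / 312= -546.70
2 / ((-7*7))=-2 / 49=-0.04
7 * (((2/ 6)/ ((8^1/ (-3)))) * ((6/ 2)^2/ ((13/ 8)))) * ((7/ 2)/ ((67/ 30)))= -6615/ 871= -7.59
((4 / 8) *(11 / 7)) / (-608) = -11 / 8512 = -0.00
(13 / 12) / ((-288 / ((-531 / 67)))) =767 / 25728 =0.03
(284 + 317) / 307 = 601 / 307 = 1.96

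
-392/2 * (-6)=1176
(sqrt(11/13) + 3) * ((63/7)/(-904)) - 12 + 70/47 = -447845/42488 - 9 * sqrt(143)/11752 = -10.55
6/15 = 2/5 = 0.40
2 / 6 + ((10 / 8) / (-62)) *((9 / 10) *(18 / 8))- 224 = -1331507 / 5952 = -223.71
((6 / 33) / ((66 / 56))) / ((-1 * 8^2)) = -7 / 2904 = -0.00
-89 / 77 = -1.16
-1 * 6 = -6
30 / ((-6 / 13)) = -65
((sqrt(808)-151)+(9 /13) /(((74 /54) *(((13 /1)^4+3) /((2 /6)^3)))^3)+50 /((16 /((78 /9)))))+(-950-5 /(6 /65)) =-51935944649755162688821 /46039102888162957248+2 *sqrt(202) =-1099.66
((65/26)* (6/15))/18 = 1/18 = 0.06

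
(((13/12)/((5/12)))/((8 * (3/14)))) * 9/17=273/340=0.80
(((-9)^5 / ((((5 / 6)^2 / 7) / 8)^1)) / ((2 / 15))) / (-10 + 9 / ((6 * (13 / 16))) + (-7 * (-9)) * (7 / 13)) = -1385871.22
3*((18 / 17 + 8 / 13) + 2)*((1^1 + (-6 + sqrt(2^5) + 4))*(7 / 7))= -2436 / 221 + 9744*sqrt(2) / 221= 51.33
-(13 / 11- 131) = 1428 / 11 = 129.82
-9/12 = -3/4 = -0.75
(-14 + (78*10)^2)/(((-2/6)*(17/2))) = -3650316/17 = -214724.47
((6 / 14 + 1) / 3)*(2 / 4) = 5 / 21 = 0.24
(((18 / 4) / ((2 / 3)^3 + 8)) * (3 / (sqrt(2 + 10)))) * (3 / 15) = 243 * sqrt(3) / 4480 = 0.09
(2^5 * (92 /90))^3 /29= 3189506048 /2642625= 1206.95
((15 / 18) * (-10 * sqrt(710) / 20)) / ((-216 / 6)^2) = -5 * sqrt(710) / 15552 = -0.01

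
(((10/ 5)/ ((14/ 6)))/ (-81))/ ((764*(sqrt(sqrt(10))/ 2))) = -10^(3/ 4)/ 360990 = -0.00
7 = 7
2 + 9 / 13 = 35 / 13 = 2.69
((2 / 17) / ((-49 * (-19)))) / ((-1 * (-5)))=2 / 79135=0.00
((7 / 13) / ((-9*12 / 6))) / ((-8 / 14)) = 49 / 936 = 0.05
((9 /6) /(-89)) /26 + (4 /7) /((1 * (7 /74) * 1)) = 1369741 /226772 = 6.04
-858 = -858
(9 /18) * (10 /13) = 5 /13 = 0.38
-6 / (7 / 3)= -18 / 7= -2.57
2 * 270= 540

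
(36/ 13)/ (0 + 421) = 36/ 5473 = 0.01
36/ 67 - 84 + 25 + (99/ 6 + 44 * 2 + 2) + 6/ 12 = 48.54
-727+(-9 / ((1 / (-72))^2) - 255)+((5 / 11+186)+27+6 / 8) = -2086647 / 44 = -47423.80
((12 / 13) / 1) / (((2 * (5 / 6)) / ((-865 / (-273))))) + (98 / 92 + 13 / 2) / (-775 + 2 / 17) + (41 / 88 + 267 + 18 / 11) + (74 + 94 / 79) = 287414467394721 / 830588246488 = 346.04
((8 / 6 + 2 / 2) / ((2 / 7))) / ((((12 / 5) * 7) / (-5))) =-175 / 72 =-2.43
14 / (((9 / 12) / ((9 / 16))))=21 / 2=10.50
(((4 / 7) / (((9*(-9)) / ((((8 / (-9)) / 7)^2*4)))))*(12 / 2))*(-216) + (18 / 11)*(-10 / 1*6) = -29825416 / 305613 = -97.59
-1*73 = -73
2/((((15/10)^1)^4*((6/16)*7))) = 256/1701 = 0.15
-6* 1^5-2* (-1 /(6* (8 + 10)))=-5.98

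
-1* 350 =-350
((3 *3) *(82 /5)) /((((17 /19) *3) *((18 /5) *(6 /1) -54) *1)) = -779 /459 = -1.70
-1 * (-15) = 15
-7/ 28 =-1/ 4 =-0.25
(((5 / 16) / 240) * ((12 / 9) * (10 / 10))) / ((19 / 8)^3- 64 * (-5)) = 8 / 1536291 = 0.00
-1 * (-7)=7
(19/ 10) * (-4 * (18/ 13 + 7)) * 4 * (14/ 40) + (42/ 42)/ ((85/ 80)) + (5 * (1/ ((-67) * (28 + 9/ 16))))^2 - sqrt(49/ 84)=-457228135213378/ 5179815464525 - sqrt(21)/ 6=-89.03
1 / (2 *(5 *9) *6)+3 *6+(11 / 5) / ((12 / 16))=2261 / 108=20.94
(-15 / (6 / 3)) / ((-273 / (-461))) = -2305 / 182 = -12.66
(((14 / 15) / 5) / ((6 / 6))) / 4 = 7 / 150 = 0.05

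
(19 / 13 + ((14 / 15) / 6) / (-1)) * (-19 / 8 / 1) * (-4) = 7258 / 585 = 12.41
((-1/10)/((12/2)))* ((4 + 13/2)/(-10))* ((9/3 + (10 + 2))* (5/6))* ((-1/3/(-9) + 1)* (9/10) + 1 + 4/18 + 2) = 1309/1440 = 0.91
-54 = -54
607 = 607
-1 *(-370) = 370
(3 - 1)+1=3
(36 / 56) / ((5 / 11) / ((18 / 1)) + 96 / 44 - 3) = -891 / 1099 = -0.81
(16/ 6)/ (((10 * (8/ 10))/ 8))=8/ 3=2.67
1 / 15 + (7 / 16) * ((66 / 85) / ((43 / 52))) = 10471 / 21930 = 0.48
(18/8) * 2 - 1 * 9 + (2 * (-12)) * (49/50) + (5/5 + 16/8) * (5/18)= -2039/75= -27.19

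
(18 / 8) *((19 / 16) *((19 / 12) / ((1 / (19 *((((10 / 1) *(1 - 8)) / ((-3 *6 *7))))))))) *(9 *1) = 102885 / 256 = 401.89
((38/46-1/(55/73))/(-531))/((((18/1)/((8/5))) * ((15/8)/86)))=0.00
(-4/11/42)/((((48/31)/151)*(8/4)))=-4681/11088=-0.42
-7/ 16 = -0.44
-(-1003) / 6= 1003 / 6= 167.17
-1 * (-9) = 9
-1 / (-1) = 1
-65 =-65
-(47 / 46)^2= -2209 / 2116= -1.04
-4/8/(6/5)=-5/12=-0.42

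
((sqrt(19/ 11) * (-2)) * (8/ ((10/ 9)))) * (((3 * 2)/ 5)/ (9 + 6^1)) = -144 * sqrt(209)/ 1375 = -1.51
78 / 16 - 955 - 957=-1907.12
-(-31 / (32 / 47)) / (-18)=-1457 / 576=-2.53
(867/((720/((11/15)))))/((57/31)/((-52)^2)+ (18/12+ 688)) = 16654781/13004258625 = 0.00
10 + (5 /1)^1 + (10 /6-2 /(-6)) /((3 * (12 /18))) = 16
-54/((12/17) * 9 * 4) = -2.12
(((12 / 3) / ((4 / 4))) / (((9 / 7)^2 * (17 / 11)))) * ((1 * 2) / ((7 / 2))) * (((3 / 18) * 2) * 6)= 2464 / 1377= 1.79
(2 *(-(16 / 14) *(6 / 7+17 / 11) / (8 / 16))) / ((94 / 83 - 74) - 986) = 245680 / 23685277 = 0.01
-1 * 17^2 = -289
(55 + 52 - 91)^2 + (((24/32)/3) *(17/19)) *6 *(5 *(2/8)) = 39167/152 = 257.68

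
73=73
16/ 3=5.33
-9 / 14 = -0.64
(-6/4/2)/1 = -3/4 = -0.75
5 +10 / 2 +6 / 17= 176 / 17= 10.35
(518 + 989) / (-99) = -137 / 9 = -15.22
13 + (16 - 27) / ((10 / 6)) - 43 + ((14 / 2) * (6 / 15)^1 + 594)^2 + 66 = 8904991 / 25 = 356199.64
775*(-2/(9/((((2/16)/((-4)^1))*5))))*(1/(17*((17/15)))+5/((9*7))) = 4630625/1310904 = 3.53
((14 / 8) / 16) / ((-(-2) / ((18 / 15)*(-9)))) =-0.59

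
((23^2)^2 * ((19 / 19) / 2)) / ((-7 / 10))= -1399205 / 7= -199886.43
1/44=0.02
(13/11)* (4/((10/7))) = 182/55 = 3.31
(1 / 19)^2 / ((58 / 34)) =17 / 10469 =0.00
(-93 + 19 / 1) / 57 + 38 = 2092 / 57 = 36.70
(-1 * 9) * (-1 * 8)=72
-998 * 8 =-7984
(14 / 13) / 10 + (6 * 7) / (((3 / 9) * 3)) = 42.11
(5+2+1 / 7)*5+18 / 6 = 271 / 7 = 38.71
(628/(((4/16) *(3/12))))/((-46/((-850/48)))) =266900/69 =3868.12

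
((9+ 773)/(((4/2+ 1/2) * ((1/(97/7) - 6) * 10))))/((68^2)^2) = -97/393040000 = -0.00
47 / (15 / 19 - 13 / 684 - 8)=-32148 / 4945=-6.50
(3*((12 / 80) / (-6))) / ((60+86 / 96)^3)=-41472 / 124869522335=-0.00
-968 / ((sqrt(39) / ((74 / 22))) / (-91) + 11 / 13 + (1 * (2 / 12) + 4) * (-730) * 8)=1201601901952452 / 30204507101327369 - 161333172 * sqrt(39) / 30204507101327369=0.04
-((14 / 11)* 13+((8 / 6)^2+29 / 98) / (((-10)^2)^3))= -160524020119 / 9702000000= -16.55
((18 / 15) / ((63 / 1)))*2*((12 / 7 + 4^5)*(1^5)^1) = 5744 / 147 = 39.07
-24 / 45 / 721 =-8 / 10815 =-0.00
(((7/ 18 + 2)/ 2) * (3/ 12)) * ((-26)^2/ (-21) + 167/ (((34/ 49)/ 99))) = 7105.39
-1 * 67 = -67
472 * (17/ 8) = 1003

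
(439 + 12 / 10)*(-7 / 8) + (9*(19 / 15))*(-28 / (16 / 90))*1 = -87227 / 40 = -2180.68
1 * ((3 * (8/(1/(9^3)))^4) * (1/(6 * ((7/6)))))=3470494144278528/7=495784877754075.43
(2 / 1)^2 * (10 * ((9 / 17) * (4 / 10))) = 144 / 17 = 8.47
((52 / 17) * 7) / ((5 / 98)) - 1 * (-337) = 64317 / 85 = 756.67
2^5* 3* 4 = 384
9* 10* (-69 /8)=-3105 /4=-776.25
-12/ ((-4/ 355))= 1065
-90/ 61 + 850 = 51760/ 61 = 848.52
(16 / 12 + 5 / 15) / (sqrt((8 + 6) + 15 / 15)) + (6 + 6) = sqrt(15) / 9 + 12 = 12.43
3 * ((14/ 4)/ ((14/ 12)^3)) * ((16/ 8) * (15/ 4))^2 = 18225/ 49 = 371.94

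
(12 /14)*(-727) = -4362 /7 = -623.14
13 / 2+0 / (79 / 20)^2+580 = 1173 / 2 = 586.50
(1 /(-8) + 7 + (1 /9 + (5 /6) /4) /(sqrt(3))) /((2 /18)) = 23 * sqrt(3) /24 + 495 /8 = 63.53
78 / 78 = 1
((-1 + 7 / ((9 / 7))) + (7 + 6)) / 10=157 / 90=1.74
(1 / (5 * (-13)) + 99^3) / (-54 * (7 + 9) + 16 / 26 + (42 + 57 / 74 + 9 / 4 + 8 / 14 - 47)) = -65339933624 / 58235155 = -1122.00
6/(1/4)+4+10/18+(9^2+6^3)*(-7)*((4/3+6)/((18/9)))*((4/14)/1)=-19345/9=-2149.44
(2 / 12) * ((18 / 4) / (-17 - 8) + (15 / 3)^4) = 31241 / 300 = 104.14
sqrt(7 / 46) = 0.39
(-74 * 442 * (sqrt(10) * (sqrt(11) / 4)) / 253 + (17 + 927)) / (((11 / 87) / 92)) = 7555776 / 11 - 2845596 * sqrt(110) / 121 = 440236.97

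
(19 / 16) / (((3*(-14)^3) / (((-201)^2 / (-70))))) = 0.08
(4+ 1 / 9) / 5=37 / 45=0.82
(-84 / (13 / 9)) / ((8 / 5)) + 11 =-659 / 26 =-25.35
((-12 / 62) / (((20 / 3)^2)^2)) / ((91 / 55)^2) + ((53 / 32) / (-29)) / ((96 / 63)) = -7149805071 / 190582246400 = -0.04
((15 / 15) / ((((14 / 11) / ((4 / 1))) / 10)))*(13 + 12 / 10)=3124 / 7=446.29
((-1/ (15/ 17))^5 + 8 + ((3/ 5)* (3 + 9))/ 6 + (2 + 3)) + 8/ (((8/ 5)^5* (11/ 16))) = 13.44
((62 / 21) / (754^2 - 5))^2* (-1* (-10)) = 38440 / 142533297890361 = 0.00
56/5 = 11.20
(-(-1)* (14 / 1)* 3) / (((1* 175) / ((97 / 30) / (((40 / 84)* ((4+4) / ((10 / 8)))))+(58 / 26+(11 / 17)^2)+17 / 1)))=4.97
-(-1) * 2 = 2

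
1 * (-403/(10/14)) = -2821/5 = -564.20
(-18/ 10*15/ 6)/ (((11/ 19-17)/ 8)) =57/ 26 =2.19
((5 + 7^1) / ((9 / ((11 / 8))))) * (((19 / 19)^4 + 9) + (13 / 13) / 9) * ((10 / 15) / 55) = 91 / 405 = 0.22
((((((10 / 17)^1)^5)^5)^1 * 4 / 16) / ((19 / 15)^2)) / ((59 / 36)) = 0.00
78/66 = 13/11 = 1.18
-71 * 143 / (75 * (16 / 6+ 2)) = -10153 / 350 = -29.01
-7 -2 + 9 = 0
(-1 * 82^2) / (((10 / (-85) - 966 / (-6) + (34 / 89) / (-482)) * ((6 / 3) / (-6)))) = 1225896146 / 9777121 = 125.38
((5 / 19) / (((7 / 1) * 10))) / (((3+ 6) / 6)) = 1 / 399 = 0.00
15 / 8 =1.88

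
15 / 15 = 1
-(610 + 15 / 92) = -56135 / 92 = -610.16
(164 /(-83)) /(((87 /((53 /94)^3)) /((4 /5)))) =-12207914 /3748529415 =-0.00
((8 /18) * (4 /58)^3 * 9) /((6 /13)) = 0.00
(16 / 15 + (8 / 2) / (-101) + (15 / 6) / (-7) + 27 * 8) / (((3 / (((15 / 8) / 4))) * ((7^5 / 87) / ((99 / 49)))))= 13193878599 / 37263673664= 0.35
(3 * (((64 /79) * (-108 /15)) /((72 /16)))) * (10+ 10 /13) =-43008 /1027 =-41.88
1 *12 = 12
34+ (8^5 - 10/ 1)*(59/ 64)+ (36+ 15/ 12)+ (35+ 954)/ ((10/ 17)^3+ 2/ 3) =6445124669/ 205216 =31406.54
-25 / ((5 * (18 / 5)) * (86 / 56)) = -350 / 387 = -0.90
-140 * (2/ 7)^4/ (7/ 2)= -640/ 2401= -0.27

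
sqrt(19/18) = sqrt(38)/6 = 1.03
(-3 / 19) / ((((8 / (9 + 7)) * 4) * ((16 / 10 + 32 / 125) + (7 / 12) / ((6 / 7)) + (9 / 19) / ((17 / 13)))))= -0.03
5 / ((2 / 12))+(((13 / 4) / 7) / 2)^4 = 30.00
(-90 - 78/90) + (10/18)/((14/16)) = -28423/315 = -90.23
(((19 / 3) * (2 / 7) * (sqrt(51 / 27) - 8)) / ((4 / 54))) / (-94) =684 / 329 - 57 * sqrt(17) / 658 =1.72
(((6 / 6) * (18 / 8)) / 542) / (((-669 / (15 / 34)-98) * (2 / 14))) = -315 / 17500096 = -0.00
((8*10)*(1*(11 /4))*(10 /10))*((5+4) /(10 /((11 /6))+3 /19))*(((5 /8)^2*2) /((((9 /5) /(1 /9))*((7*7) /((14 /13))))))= 1436875 /3842748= 0.37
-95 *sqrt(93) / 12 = -76.35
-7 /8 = -0.88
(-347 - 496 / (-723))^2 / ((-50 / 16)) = -20061647432 / 522729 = -38378.68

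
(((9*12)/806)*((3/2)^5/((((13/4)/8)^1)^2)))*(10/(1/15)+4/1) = 64665216/68107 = 949.47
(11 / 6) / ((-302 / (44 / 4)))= -0.07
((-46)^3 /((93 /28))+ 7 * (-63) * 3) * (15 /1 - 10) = -14242235 /93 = -153142.31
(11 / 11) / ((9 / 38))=38 / 9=4.22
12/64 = 3/16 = 0.19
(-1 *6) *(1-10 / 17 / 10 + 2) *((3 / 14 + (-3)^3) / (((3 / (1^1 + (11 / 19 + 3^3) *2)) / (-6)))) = -120037500 / 2261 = -53090.45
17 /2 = 8.50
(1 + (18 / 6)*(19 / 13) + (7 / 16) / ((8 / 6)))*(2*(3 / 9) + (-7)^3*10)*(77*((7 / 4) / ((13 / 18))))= -4941841443 / 1352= -3655208.17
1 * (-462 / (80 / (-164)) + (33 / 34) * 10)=162657 / 170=956.81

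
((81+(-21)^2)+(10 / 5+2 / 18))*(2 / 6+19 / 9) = 103774 / 81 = 1281.16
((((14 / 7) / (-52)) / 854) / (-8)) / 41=1 / 7282912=0.00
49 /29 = 1.69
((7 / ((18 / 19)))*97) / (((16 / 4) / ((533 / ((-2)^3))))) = -11937.90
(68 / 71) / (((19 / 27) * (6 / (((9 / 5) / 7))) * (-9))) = -306 / 47215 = -0.01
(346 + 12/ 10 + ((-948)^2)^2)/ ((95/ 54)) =218070597590064/ 475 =459095994926.45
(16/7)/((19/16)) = 256/133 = 1.92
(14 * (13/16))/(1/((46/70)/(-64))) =-299/2560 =-0.12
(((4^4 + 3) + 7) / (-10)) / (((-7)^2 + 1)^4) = -133 / 31250000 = -0.00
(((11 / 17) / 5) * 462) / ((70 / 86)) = 31218 / 425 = 73.45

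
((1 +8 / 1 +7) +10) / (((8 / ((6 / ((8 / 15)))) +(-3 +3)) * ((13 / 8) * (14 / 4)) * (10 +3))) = 0.49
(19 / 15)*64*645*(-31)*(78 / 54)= -21072064 / 9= -2341340.44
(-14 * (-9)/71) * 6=10.65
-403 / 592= -0.68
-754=-754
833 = 833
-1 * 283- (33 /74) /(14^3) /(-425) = -24422560367 /86298800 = -283.00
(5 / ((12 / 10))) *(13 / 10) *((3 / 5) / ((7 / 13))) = 169 / 28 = 6.04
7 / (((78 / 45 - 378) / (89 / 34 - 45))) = 151305 / 191896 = 0.79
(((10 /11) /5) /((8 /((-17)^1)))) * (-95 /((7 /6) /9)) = 43605 /154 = 283.15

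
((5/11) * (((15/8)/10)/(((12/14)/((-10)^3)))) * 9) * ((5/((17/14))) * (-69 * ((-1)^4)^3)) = 95090625/374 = 254253.01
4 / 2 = 2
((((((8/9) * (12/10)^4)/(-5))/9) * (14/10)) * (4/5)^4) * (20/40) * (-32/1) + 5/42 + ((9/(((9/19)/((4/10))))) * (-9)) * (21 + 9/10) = -1497.47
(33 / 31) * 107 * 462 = 1631322 / 31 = 52623.29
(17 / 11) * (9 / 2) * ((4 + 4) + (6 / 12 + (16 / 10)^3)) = 481797 / 5500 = 87.60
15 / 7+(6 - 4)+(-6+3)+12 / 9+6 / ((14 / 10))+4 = 226 / 21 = 10.76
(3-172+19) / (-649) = 150 / 649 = 0.23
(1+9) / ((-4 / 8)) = -20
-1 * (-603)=603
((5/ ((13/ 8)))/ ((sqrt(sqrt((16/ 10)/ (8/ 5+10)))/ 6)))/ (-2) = -60*sqrt(2)*29^(1/ 4)/ 13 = -15.15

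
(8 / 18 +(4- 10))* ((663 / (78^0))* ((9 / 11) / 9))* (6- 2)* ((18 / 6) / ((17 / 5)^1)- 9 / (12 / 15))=152750 / 11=13886.36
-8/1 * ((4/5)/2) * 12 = -192/5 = -38.40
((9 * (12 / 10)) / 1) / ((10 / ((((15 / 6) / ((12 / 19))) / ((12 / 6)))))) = 171 / 80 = 2.14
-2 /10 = -1 /5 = -0.20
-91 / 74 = -1.23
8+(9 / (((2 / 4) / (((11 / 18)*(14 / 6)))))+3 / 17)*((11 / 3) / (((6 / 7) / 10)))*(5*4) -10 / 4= 20302249 / 918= 22115.74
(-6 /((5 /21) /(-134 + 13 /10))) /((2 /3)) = 250803 /50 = 5016.06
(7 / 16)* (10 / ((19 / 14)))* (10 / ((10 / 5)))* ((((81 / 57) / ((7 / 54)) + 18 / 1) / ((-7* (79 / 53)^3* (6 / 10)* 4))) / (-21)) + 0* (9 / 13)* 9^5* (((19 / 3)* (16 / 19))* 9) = 1991229875 / 4983638212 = 0.40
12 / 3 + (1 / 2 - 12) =-15 / 2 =-7.50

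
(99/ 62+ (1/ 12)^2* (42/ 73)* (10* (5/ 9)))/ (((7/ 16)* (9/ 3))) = 1582732/ 1283121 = 1.23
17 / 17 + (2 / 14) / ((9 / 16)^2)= 823 / 567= 1.45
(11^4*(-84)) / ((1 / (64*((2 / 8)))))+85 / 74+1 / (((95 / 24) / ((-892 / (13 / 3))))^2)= -19674798.51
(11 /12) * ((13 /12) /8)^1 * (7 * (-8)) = -1001 /144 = -6.95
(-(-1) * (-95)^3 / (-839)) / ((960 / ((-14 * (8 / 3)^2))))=-2400650 / 22653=-105.97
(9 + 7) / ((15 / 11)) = 176 / 15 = 11.73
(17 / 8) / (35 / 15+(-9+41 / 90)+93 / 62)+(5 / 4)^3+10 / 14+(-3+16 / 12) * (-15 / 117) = 6750725 / 2778048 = 2.43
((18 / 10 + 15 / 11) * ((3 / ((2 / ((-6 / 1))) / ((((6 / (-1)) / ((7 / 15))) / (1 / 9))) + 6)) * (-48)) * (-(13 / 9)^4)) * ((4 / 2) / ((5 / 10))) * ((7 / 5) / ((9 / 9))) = 51181312 / 27665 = 1850.04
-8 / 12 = -2 / 3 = -0.67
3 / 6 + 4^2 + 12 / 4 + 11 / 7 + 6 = 27.07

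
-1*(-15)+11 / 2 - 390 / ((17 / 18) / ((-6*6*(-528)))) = -266871623 / 34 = -7849165.38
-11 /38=-0.29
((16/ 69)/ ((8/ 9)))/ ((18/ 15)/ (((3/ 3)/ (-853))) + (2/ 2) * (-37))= -30/ 121969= -0.00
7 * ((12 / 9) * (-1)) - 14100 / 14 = -21346 / 21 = -1016.48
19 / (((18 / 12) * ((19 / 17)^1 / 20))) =680 / 3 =226.67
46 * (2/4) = 23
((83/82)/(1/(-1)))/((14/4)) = -83/287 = -0.29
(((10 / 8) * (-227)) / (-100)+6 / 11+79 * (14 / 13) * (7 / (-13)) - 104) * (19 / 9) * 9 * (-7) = 2896304691 / 148720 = 19474.88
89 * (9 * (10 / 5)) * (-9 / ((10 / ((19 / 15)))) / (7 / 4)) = -182628 / 175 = -1043.59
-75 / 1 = -75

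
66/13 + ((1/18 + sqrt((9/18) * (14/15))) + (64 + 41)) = sqrt(105)/15 + 25771/234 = 110.82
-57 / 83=-0.69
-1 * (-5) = 5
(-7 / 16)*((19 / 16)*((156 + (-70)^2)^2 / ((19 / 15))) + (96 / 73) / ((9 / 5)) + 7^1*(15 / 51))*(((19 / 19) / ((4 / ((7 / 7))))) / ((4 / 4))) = -624563404535 / 238272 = -2621220.31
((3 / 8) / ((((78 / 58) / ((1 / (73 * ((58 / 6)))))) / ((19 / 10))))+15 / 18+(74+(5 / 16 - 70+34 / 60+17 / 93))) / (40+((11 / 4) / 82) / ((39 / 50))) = 170680499 / 1159176490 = 0.15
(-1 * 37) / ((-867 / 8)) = 296 / 867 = 0.34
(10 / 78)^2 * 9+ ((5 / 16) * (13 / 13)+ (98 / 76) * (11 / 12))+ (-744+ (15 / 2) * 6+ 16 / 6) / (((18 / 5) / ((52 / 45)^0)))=-266032837 / 1387152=-191.78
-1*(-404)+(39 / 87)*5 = 11781 / 29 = 406.24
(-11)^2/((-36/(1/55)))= -0.06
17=17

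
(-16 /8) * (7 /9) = -14 /9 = -1.56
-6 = -6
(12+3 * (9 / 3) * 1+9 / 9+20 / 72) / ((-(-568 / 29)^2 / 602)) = -101509541 / 2903616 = -34.96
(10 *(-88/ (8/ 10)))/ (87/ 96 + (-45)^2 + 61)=-3200/ 6071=-0.53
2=2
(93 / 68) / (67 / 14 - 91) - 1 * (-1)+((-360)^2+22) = 5319468023 / 41038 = 129622.98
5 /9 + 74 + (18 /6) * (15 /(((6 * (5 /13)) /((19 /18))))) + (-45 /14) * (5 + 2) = 2615 /36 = 72.64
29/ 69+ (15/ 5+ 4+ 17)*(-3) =-4939/ 69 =-71.58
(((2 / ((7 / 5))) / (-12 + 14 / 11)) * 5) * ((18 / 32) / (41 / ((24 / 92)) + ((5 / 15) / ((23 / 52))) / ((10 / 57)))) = -853875 / 368095336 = -0.00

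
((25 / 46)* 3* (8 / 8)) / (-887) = -75 / 40802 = -0.00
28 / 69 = 0.41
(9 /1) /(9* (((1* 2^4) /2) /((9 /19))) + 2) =9 /154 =0.06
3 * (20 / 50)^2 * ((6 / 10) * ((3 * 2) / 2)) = 108 / 125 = 0.86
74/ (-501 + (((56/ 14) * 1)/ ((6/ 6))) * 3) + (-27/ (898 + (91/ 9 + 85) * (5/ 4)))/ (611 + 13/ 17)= -7045399259/ 46543411200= -0.15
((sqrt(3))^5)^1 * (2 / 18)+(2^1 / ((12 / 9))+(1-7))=-9 / 2+sqrt(3)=-2.77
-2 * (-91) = 182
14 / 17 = 0.82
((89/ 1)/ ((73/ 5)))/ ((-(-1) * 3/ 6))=890/ 73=12.19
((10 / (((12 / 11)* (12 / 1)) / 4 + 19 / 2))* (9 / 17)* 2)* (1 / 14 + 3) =85140 / 33439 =2.55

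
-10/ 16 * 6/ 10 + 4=29/ 8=3.62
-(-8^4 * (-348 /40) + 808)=-182216 /5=-36443.20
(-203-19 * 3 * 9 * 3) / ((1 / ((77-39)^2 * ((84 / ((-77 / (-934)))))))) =-28193141184 / 11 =-2563012834.91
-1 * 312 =-312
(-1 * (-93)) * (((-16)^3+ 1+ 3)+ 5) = -380091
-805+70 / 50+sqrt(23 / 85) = -4018 / 5+sqrt(1955) / 85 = -803.08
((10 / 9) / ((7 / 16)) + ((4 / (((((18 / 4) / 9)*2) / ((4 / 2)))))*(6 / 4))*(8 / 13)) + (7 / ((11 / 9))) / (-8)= 9.21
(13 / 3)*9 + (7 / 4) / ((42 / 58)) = 497 / 12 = 41.42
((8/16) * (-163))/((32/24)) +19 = -337/8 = -42.12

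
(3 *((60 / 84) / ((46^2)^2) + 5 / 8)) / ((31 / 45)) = 2644498125 / 971607952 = 2.72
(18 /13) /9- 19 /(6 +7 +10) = -201 /299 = -0.67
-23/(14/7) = -23/2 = -11.50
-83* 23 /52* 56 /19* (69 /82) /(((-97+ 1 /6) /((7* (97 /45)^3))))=6759256238 /102535875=65.92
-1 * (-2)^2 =-4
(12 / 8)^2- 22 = -79 / 4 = -19.75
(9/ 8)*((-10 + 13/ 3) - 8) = -123/ 8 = -15.38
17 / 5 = 3.40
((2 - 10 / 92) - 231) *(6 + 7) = -137007 / 46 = -2978.41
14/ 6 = 7/ 3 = 2.33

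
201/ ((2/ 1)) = 201/ 2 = 100.50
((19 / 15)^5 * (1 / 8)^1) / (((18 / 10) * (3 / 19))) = 47045881 / 32805000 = 1.43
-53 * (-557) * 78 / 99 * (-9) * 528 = -110526624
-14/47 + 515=24191/47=514.70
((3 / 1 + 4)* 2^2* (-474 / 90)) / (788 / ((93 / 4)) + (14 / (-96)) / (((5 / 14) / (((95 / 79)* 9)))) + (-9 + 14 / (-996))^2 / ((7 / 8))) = -6269593366176 / 5201069019995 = -1.21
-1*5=-5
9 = 9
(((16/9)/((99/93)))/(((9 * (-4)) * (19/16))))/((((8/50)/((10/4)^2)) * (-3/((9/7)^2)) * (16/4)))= 19375/92169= 0.21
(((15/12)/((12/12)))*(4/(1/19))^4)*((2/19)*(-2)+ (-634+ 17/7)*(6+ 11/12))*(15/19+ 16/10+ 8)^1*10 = -18927714664160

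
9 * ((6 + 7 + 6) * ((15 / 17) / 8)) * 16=5130 / 17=301.76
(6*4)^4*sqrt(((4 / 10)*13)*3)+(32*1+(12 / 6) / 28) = 449 / 14+331776*sqrt(390) / 5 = 1310442.27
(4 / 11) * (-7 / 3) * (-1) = 0.85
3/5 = 0.60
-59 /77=-0.77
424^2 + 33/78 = 4674187/26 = 179776.42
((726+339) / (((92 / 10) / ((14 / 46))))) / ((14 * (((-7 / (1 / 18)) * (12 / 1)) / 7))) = -1775 / 152352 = -0.01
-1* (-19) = 19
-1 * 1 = -1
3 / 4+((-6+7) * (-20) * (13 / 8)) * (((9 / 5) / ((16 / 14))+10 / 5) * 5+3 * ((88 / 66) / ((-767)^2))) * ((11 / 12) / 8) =-4574763289 / 69508608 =-65.82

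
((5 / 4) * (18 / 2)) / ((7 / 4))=45 / 7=6.43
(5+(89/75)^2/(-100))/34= 2804579/19125000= 0.15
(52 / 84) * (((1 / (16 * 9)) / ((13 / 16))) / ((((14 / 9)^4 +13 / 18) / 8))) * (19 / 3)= 24624 / 604163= 0.04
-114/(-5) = 114/5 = 22.80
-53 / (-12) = 53 / 12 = 4.42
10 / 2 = 5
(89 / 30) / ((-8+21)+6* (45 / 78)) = 1157 / 6420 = 0.18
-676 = -676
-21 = -21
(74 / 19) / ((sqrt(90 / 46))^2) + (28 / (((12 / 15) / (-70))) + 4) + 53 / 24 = -16701919 / 6840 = -2441.80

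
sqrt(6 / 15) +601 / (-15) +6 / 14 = -4162 / 105 +sqrt(10) / 5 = -39.01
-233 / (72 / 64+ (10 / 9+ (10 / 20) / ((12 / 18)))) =-16776 / 215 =-78.03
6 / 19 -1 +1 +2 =44 / 19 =2.32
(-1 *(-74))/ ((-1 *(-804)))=37/ 402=0.09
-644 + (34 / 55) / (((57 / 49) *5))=-10093034 / 15675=-643.89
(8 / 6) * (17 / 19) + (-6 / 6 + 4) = 239 / 57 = 4.19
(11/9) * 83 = 913/9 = 101.44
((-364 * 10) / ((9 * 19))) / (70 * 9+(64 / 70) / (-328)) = -200900 / 5945841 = -0.03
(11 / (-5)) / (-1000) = 0.00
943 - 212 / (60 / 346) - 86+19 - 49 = -395.53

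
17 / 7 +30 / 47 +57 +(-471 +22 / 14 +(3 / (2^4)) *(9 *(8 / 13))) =-498971 / 1222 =-408.32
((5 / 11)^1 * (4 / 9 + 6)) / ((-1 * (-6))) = 145 / 297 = 0.49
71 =71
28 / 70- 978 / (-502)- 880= -1101453 / 1255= -877.65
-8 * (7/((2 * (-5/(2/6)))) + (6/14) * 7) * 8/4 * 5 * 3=-664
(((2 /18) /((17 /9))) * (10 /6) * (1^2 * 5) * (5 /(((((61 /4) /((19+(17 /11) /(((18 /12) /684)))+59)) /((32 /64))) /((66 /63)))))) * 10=2050000 /3111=658.95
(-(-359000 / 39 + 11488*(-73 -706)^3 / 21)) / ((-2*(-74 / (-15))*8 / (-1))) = 44124539404885 / 13468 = 3276250327.06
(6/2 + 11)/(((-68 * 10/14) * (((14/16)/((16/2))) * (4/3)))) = -168/85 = -1.98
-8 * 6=-48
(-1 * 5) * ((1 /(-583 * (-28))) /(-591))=5 /9647484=0.00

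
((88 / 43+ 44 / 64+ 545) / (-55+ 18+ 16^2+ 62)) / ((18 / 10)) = 1884205 / 1739952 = 1.08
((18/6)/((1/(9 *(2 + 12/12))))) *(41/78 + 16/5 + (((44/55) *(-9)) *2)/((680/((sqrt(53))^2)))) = 2330073/11050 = 210.87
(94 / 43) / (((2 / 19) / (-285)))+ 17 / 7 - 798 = -6714.29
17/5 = 3.40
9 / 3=3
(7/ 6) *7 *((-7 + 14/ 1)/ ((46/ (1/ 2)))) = 343/ 552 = 0.62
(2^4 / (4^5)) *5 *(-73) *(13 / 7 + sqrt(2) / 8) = -11.60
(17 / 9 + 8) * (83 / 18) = 7387 / 162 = 45.60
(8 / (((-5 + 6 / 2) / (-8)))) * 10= 320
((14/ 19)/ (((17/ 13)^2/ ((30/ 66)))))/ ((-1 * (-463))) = 11830/ 27965663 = 0.00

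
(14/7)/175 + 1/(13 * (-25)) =19/2275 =0.01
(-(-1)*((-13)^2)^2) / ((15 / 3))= 28561 / 5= 5712.20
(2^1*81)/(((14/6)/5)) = 2430/7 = 347.14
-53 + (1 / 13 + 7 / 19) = -12981 / 247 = -52.55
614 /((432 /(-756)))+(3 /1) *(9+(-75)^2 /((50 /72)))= 46505 /2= 23252.50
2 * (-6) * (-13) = 156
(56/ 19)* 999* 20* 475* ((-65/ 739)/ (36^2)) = -4208750/ 2217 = -1898.40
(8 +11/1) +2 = 21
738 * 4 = 2952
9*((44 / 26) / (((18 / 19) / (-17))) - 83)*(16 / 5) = -212224 / 65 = -3264.98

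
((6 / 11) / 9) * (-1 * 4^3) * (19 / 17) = -2432 / 561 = -4.34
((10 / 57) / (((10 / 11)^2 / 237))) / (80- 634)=-9559 / 105260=-0.09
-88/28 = -22/7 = -3.14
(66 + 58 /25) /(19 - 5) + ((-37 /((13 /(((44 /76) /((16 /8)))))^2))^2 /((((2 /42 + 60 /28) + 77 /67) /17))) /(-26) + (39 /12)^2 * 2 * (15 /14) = 946835382300687493 /34413030017693600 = 27.51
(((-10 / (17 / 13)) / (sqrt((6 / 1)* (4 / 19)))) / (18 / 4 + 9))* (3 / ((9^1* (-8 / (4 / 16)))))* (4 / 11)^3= 0.00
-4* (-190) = 760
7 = 7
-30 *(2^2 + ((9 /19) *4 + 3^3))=-18750 /19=-986.84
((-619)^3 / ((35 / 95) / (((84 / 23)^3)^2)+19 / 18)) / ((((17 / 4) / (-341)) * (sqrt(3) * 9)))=11424937436513100251136 * sqrt(3) / 17112961213505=1156349965.76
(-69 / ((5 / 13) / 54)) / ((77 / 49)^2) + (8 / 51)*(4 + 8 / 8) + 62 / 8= -483132943 / 123420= -3914.54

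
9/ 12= 3/ 4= 0.75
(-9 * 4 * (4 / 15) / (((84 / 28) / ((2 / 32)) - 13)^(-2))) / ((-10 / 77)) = 90552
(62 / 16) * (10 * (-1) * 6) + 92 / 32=-1837 / 8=-229.62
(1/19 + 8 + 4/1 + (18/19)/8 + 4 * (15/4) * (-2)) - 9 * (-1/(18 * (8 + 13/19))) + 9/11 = -16.95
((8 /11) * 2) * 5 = 80 /11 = 7.27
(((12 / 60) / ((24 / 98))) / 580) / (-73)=-49 / 2540400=-0.00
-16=-16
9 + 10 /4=23 /2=11.50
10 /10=1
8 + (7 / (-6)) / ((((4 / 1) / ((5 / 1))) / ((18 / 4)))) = 23 / 16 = 1.44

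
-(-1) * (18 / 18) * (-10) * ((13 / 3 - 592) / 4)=8815 / 6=1469.17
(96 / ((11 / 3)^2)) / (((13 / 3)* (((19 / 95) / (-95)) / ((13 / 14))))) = -615600 / 847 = -726.80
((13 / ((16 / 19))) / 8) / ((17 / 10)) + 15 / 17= 2195 / 1088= 2.02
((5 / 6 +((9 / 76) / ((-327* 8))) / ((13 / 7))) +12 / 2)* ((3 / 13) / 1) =17661425 / 11199968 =1.58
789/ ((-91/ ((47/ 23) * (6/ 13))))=-222498/ 27209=-8.18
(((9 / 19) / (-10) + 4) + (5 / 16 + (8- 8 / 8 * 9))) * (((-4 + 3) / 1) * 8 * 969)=-253113 / 10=-25311.30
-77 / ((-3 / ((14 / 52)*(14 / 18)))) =3773 / 702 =5.37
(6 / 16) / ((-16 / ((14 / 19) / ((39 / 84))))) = -147 / 3952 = -0.04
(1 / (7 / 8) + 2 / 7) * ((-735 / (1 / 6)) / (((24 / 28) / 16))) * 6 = -705600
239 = 239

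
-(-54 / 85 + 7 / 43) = 1727 / 3655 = 0.47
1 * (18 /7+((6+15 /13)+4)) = 1249 /91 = 13.73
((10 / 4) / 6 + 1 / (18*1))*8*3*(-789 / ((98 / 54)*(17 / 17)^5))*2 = -482868 / 49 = -9854.45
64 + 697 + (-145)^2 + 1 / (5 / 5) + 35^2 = 23012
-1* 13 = -13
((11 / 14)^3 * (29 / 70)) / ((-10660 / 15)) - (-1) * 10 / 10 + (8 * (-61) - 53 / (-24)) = -595588085591 / 1228543680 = -484.79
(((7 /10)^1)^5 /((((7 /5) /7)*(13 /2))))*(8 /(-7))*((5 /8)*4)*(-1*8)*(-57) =-273714 /1625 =-168.44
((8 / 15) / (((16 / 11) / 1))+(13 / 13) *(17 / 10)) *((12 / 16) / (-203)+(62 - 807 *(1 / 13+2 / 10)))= -264211357 / 791700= -333.73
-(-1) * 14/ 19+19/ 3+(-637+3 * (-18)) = -38984/ 57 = -683.93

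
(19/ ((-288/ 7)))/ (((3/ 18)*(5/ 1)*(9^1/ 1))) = -133/ 2160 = -0.06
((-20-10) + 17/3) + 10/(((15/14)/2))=-17/3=-5.67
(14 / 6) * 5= 35 / 3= 11.67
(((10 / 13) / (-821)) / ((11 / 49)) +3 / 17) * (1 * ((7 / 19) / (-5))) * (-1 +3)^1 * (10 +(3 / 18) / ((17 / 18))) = -832874938 / 3223299365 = -0.26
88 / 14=44 / 7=6.29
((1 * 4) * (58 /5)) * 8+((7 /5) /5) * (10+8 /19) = 374.12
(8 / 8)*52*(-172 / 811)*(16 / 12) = -35776 / 2433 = -14.70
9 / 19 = 0.47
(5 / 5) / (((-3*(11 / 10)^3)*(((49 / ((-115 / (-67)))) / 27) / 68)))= -70380000 / 4369673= -16.11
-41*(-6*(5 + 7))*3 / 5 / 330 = 1476 / 275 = 5.37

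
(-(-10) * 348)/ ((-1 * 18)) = -580/ 3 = -193.33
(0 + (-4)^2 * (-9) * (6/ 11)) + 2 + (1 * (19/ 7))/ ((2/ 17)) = -8235/ 154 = -53.47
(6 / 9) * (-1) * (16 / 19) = -32 / 57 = -0.56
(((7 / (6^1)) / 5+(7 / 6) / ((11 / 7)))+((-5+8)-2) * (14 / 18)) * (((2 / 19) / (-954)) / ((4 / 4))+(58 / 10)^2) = 6615859544 / 112154625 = 58.99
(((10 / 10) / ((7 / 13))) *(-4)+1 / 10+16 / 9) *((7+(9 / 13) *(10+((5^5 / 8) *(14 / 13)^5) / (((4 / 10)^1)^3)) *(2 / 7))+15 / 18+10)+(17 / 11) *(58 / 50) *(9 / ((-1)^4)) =-5295865324374673 / 540342702900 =-9800.94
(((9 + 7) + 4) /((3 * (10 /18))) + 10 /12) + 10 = 137 /6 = 22.83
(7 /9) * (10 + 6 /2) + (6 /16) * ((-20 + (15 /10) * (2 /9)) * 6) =-34.14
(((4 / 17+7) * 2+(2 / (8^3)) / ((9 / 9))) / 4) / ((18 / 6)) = 62993 / 52224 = 1.21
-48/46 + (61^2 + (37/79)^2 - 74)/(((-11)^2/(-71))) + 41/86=-3197537861129/1493708458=-2140.67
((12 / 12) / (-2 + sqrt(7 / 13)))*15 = -26 / 3-sqrt(91) / 3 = -11.85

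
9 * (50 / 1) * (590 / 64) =66375 / 16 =4148.44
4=4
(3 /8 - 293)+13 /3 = -6919 /24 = -288.29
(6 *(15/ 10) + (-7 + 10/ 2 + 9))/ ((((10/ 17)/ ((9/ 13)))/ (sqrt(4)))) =2448/ 65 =37.66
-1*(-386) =386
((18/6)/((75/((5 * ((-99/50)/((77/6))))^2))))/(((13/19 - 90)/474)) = -0.13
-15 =-15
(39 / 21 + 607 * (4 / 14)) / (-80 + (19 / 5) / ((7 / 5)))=-1227 / 541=-2.27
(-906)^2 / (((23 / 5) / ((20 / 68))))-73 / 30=52480.69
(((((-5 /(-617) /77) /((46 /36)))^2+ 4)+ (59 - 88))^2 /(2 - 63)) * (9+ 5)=-1782070633854306982032031250 /12423578139898136025322123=-143.44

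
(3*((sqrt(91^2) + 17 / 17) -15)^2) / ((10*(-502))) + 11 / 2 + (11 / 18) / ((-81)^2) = 580065937 / 296425980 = 1.96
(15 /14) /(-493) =-15 /6902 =-0.00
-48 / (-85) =48 / 85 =0.56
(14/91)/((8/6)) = 3/26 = 0.12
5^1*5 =25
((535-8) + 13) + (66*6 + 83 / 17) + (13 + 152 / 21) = 343120 / 357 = 961.12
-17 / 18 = -0.94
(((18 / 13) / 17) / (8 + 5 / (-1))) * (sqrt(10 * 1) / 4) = 3 * sqrt(10) / 442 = 0.02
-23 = -23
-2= -2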